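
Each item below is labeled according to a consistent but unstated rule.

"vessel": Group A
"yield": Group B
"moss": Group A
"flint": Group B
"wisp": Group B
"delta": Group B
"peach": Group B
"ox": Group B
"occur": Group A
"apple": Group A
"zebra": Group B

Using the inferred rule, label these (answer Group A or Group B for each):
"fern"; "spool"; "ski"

Rule: has a double letter. This holds for each 'Group A' example and fails for each 'Group B' one.
"fern" → no doubled letter → Group B.
"spool" → 'oo' doubled → Group A.
"ski" → no doubled letter → Group B.

Group B, Group A, Group B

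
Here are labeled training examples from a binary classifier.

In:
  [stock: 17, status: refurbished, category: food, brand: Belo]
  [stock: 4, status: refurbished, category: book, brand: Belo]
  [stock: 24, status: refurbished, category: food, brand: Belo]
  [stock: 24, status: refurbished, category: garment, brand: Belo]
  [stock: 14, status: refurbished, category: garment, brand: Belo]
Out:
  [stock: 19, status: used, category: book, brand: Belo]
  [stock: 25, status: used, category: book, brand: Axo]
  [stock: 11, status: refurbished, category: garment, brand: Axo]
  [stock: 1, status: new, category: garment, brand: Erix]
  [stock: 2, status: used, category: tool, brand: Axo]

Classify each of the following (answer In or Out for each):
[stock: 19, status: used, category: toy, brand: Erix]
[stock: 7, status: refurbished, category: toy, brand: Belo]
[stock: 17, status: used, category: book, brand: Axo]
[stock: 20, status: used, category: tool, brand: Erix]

The distinguishing property — brand is Belo AND status is refurbished — holds for all the 'In' cases and none of the 'Out' cases.
Out: [stock: 19, status: used, category: toy, brand: Erix], since brand is Erix, status is used.
In: [stock: 7, status: refurbished, category: toy, brand: Belo], since brand is Belo, status is refurbished.
Out: [stock: 17, status: used, category: book, brand: Axo], since brand is Axo, status is used.
Out: [stock: 20, status: used, category: tool, brand: Erix], since brand is Erix, status is used.

Out, In, Out, Out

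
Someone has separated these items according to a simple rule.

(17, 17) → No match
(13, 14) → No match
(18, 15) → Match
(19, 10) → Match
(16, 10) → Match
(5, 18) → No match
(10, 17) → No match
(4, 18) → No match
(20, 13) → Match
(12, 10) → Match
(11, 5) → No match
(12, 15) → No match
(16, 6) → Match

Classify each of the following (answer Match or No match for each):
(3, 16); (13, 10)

No match, Match

Rule: first > second AND sum ≥ 22. This holds for each 'Match' example and fails for each 'No match' one.
(3, 16) → 3 < 16, 3+16 = 19 → No match.
(13, 10) → 13 > 10, 13+10 = 23 → Match.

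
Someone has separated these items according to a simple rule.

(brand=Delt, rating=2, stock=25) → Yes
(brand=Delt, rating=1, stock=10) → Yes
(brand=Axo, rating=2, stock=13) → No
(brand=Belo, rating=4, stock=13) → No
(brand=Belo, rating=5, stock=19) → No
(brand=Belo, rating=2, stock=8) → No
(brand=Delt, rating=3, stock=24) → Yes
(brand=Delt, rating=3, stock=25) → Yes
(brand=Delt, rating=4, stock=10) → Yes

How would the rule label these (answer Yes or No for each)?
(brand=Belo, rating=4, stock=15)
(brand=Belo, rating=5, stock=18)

The pattern is that an item is 'Yes' exactly when: brand is Delt.

No, No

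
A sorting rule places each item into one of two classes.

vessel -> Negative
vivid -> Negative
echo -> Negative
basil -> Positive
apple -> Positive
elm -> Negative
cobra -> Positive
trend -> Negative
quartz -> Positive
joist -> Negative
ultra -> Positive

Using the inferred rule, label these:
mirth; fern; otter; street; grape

Negative, Negative, Negative, Negative, Positive

Comparing the two groups points to one rule — contains 'a'.
mirth → no 'a' → Negative.
fern → no 'a' → Negative.
otter → no 'a' → Negative.
street → no 'a' → Negative.
grape → has 'a' → Positive.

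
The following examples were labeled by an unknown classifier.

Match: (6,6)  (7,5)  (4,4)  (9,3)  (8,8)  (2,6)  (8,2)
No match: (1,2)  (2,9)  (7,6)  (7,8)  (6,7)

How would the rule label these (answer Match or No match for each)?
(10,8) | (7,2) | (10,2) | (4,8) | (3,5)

The common property of the 'Match' items is: sum is even. No 'No match' item has it.
Match: (10,8), since 10+8 = 18. No match: (7,2), since 7+2 = 9. Match: (10,2), since 10+2 = 12. Match: (4,8), since 4+8 = 12. Match: (3,5), since 3+5 = 8.

Match, No match, Match, Match, Match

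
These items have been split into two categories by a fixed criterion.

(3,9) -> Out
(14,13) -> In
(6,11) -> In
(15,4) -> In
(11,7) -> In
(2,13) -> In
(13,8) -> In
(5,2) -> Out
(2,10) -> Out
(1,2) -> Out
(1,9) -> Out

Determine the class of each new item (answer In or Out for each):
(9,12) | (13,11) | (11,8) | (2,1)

One predicate separates the groups cleanly: sum ≥ 15.
(9,12) → 9+12 = 21 → In.
(13,11) → 13+11 = 24 → In.
(11,8) → 11+8 = 19 → In.
(2,1) → 2+1 = 3 → Out.

In, In, In, Out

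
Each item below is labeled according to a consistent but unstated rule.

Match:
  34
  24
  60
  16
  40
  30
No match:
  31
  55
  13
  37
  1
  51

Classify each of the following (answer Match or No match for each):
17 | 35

No match, No match

All 'Match' examples share one property — even — and every 'No match' example lacks it.
17: No match (17 is odd).
35: No match (35 is odd).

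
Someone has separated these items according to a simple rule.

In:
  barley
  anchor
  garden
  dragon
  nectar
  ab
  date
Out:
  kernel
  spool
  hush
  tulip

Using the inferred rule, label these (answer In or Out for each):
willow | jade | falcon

Out, In, In

Comparing the two groups points to one rule — contains 'a'.
willow: no 'a' — does not pass, so Out.
jade: has 'a' — has this property, so In.
falcon: has 'a' — has this property, so In.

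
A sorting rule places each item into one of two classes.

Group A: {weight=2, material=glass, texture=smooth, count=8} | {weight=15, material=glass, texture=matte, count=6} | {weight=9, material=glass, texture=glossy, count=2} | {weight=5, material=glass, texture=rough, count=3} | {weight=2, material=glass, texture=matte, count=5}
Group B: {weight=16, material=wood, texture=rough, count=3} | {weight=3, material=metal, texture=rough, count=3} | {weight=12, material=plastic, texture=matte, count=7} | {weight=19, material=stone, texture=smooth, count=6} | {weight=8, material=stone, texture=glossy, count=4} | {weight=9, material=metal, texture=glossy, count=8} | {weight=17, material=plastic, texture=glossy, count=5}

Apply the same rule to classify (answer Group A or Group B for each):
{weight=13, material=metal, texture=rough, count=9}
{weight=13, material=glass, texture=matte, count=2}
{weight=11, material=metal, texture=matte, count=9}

Group B, Group A, Group B

A rule that fits every label: material is glass — true of each 'Group A' example, false of each 'Group B' one.
{weight=13, material=metal, texture=rough, count=9}: material is metal — does not fit, so Group B.
{weight=13, material=glass, texture=matte, count=2}: material is glass — satisfies this, so Group A.
{weight=11, material=metal, texture=matte, count=9}: material is metal — does not fit, so Group B.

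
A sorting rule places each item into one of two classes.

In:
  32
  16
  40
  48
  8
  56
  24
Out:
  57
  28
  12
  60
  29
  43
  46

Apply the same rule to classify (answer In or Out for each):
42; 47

Out, Out

Looking at the examples, the only property every 'In' case has and every 'Out' case lacks is: multiple of 8.
42: 42 = 8·5 + 2 — doesn't qualify, so Out. 47: 47 = 8·5 + 7 — doesn't qualify, so Out.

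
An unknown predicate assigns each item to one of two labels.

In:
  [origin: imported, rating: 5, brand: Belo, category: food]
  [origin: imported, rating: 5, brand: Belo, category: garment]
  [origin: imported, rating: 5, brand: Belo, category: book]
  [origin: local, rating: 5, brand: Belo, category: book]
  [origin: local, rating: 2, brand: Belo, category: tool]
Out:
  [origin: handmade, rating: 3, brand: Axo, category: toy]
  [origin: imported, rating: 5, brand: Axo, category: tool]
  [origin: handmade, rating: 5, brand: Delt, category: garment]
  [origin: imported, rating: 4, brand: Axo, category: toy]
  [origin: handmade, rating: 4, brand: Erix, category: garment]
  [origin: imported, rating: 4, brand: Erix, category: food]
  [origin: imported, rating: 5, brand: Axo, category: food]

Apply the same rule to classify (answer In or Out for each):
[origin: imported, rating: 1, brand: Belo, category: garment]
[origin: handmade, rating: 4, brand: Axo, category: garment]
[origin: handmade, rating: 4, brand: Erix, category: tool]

Checking candidate rules against both groups, what survives is: brand is Belo.
In: [origin: imported, rating: 1, brand: Belo, category: garment], since brand is Belo. Out: [origin: handmade, rating: 4, brand: Axo, category: garment], since brand is Axo. Out: [origin: handmade, rating: 4, brand: Erix, category: tool], since brand is Erix.

In, Out, Out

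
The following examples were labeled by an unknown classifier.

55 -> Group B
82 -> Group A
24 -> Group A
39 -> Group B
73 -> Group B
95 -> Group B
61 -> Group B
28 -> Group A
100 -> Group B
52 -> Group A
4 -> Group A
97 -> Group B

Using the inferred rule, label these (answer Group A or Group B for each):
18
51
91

Rule: even AND at most 82. This holds for each 'Group A' example and fails for each 'Group B' one.

Group A, Group B, Group B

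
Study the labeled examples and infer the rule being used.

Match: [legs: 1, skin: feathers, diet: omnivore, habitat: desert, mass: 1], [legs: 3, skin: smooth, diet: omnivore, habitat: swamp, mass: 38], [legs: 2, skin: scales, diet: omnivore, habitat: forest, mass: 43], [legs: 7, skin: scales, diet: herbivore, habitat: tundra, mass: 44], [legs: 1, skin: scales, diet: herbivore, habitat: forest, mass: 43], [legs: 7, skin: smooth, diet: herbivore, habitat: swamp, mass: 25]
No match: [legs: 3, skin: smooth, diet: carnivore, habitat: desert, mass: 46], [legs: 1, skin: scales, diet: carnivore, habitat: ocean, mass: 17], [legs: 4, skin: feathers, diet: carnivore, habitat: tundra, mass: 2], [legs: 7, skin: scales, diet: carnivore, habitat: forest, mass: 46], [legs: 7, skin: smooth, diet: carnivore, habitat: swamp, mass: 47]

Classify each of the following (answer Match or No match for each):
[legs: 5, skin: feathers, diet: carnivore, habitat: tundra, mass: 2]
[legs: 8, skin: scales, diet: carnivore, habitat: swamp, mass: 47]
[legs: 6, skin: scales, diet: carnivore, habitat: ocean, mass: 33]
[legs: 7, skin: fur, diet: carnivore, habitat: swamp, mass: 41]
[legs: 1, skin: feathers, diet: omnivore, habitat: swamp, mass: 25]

No match, No match, No match, No match, Match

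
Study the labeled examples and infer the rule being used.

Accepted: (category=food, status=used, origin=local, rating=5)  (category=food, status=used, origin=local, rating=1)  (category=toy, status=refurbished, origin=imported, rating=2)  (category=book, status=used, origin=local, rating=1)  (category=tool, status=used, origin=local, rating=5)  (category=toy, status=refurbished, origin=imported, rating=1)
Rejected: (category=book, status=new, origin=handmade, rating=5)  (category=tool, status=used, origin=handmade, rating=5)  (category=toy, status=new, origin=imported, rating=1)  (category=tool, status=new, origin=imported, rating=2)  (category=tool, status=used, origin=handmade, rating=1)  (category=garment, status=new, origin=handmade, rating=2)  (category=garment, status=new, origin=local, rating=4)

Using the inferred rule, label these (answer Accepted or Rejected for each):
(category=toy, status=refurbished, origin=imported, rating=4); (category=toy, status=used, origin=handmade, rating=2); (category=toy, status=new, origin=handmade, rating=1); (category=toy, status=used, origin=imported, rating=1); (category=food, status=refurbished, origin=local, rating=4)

Rule: status is not new AND origin is not handmade. This holds for each 'Accepted' example and fails for each 'Rejected' one.
(category=toy, status=refurbished, origin=imported, rating=4) → status is refurbished, origin is imported → Accepted.
(category=toy, status=used, origin=handmade, rating=2) → status is used, origin is handmade → Rejected.
(category=toy, status=new, origin=handmade, rating=1) → status is new, origin is handmade → Rejected.
(category=toy, status=used, origin=imported, rating=1) → status is used, origin is imported → Accepted.
(category=food, status=refurbished, origin=local, rating=4) → status is refurbished, origin is local → Accepted.

Accepted, Rejected, Rejected, Accepted, Accepted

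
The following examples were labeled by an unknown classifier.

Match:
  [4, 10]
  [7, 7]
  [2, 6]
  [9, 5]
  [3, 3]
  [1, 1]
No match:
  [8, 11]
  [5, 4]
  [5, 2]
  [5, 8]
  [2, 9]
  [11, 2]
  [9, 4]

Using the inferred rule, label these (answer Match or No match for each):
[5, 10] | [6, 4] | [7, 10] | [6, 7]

No match, Match, No match, No match

The rule appears to be: sum is even.
No match: [5, 10], since 5+10 = 15. Match: [6, 4], since 6+4 = 10. No match: [7, 10], since 7+10 = 17. No match: [6, 7], since 6+7 = 13.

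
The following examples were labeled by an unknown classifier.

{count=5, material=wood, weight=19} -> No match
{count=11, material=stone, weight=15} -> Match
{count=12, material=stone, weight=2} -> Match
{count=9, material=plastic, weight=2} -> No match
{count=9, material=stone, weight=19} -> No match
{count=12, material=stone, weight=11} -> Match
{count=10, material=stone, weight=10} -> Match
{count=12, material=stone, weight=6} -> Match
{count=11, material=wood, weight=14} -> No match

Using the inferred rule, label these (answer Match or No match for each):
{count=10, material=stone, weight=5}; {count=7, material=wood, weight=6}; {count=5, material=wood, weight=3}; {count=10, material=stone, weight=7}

One predicate separates the groups cleanly: material is stone AND count ≥ 10.
Match: {count=10, material=stone, weight=5}, since material is stone, count = 10.
No match: {count=7, material=wood, weight=6}, since material is wood, count = 7.
No match: {count=5, material=wood, weight=3}, since material is wood, count = 5.
Match: {count=10, material=stone, weight=7}, since material is stone, count = 10.

Match, No match, No match, Match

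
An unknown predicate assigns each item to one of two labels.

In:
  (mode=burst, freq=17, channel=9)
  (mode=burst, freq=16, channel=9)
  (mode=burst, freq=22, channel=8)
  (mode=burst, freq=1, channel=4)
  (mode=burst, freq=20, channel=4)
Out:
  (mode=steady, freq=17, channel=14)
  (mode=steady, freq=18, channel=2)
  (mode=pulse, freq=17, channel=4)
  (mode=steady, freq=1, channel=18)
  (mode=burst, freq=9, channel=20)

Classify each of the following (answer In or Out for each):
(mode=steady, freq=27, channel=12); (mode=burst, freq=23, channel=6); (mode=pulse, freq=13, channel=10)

Rule: mode is burst AND channel ≤ 9. This holds for each 'In' example and fails for each 'Out' one.

Out, In, Out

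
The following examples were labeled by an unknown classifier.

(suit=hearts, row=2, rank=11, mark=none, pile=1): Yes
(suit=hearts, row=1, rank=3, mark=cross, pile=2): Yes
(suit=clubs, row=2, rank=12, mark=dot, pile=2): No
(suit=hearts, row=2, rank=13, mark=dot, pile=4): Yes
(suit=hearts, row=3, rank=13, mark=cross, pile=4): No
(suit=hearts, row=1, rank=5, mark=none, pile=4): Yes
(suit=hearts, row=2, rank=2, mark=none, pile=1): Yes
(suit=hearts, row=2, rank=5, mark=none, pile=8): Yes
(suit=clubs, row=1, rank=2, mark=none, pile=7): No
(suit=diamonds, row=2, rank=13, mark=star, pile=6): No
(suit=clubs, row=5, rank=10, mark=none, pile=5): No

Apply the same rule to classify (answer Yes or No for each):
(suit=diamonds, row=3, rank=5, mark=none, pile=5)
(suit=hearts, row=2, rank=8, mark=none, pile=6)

No, Yes

The simplest hypothesis consistent with all the labels is: suit is hearts AND row ≤ 2.
(suit=diamonds, row=3, rank=5, mark=none, pile=5): No (suit is diamonds, row = 3).
(suit=hearts, row=2, rank=8, mark=none, pile=6): Yes (suit is hearts, row = 2).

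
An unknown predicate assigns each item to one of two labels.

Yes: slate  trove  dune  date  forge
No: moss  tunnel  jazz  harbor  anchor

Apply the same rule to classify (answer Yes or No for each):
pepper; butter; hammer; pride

No, No, No, Yes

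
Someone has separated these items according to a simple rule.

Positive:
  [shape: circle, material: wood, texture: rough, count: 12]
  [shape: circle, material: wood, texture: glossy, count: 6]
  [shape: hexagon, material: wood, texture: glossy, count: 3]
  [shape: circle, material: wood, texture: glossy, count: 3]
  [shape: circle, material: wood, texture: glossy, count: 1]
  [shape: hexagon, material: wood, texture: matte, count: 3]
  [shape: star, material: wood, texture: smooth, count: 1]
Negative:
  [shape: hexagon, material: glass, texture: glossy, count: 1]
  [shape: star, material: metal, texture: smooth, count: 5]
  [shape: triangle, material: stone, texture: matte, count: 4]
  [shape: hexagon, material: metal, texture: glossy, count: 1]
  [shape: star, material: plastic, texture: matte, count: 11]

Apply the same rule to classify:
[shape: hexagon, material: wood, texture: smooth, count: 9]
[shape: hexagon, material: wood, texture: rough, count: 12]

The classifier is using: material is wood.
[shape: hexagon, material: wood, texture: smooth, count: 9]: material is wood — matches, so Positive. [shape: hexagon, material: wood, texture: rough, count: 12]: material is wood — matches, so Positive.

Positive, Positive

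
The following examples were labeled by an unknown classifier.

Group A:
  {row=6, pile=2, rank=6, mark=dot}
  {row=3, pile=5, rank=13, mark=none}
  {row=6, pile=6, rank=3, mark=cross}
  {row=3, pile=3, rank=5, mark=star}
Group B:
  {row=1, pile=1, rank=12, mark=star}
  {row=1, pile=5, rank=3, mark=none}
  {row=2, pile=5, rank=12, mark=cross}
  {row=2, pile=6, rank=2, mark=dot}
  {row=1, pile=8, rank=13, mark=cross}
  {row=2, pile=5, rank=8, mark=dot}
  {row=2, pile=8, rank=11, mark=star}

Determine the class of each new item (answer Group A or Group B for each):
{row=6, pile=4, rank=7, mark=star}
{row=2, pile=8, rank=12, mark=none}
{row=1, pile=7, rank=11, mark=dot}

Rule: row ≥ 3. This holds for each 'Group A' example and fails for each 'Group B' one.
{row=6, pile=4, rank=7, mark=star} — row = 6, hence Group A.
{row=2, pile=8, rank=12, mark=none} — row = 2, hence Group B.
{row=1, pile=7, rank=11, mark=dot} — row = 1, hence Group B.

Group A, Group B, Group B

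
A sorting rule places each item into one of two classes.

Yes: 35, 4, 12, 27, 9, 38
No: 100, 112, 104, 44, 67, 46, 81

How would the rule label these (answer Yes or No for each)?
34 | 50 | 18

The rule appears to be: at most 38.
Yes: 34, since 34 ≤ 38.
No: 50, since 50 > 38.
Yes: 18, since 18 ≤ 38.

Yes, No, Yes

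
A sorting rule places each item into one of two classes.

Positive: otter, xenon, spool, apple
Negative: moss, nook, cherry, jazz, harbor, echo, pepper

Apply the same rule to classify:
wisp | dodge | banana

A rule that fits every label: odd length — true of each 'Positive' example, false of each 'Negative' one.
wisp: length 4 — doesn't qualify, so Negative. dodge: length 5 — meets the rule, so Positive. banana: length 6 — doesn't qualify, so Negative.

Negative, Positive, Negative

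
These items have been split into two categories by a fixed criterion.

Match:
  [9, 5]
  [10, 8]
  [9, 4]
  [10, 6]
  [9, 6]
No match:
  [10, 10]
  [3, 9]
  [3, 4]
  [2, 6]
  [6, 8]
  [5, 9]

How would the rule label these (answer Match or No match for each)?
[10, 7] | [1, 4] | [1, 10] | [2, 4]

Match, No match, No match, No match

The pattern is that an item is 'Match' exactly when: first > second.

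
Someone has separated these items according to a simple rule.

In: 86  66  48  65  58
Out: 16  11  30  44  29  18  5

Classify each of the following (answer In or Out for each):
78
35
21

In, Out, Out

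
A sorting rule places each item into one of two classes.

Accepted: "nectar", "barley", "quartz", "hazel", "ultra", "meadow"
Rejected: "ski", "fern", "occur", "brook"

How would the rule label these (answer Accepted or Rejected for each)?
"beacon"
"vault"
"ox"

Accepted, Accepted, Rejected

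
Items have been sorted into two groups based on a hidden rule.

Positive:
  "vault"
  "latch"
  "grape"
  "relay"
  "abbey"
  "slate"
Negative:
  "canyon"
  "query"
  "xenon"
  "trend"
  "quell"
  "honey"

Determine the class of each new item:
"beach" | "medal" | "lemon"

Positive, Positive, Negative

The simplest hypothesis consistent with all the labels is: odd length AND contains 'a'.
"beach": length 5, has 'a' — checks out, so Positive.
"medal": length 5, has 'a' — checks out, so Positive.
"lemon": length 5, no 'a' — doesn't match, so Negative.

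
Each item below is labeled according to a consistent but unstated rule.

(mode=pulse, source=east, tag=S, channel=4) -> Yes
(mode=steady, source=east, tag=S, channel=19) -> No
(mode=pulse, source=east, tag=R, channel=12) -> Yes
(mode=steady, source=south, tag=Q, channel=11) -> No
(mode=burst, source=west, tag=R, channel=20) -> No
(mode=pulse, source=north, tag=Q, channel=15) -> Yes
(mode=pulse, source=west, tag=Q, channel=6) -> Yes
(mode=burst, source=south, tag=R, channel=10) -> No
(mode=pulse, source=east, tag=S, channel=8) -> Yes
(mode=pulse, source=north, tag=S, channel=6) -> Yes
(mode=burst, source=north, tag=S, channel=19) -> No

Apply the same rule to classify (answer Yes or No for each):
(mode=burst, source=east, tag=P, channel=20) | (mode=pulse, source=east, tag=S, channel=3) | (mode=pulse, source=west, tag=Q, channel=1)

No, Yes, Yes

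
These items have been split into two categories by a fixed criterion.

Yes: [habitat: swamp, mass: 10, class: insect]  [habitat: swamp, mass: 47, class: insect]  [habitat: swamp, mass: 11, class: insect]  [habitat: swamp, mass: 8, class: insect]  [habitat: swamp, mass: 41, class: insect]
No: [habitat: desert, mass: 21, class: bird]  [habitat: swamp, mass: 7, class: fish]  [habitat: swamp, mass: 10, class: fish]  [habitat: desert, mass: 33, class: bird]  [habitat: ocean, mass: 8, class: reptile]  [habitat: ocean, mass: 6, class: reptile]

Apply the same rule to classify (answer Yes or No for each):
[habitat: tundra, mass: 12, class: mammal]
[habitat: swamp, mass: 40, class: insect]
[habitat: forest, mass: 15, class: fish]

Looking at the examples, the only property every 'Yes' case has and every 'No' case lacks is: class is insect.

No, Yes, No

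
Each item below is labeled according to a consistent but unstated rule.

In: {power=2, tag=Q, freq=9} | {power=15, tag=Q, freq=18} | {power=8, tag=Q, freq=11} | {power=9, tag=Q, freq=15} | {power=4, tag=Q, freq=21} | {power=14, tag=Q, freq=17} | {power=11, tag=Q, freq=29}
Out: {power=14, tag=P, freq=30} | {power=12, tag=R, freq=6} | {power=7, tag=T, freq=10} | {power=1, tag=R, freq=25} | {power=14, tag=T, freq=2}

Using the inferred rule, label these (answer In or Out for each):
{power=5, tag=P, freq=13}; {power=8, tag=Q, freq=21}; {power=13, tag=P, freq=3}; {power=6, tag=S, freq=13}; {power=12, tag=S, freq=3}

'In' ⟺ tag is Q.
{power=5, tag=P, freq=13} — tag is P, hence Out. {power=8, tag=Q, freq=21} — tag is Q, hence In. {power=13, tag=P, freq=3} — tag is P, hence Out. {power=6, tag=S, freq=13} — tag is S, hence Out. {power=12, tag=S, freq=3} — tag is S, hence Out.

Out, In, Out, Out, Out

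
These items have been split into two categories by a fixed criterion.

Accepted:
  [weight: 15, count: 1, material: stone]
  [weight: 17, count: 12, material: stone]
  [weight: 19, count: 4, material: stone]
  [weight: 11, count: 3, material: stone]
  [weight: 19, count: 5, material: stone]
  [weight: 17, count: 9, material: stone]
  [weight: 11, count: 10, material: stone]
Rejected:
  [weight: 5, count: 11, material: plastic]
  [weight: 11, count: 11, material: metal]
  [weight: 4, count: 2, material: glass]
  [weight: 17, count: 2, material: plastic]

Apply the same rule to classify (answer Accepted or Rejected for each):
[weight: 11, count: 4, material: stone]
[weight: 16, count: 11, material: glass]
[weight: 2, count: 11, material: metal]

A rule that fits every label: material is stone — true of each 'Accepted' example, false of each 'Rejected' one.

Accepted, Rejected, Rejected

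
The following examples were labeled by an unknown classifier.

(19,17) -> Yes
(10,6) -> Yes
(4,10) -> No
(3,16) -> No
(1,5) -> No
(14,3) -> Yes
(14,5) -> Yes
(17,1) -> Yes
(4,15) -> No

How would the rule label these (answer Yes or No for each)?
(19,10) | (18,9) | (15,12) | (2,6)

The classifier is using: first > second.
Yes: (19,10), since 19 > 10.
Yes: (18,9), since 18 > 9.
Yes: (15,12), since 15 > 12.
No: (2,6), since 2 < 6.

Yes, Yes, Yes, No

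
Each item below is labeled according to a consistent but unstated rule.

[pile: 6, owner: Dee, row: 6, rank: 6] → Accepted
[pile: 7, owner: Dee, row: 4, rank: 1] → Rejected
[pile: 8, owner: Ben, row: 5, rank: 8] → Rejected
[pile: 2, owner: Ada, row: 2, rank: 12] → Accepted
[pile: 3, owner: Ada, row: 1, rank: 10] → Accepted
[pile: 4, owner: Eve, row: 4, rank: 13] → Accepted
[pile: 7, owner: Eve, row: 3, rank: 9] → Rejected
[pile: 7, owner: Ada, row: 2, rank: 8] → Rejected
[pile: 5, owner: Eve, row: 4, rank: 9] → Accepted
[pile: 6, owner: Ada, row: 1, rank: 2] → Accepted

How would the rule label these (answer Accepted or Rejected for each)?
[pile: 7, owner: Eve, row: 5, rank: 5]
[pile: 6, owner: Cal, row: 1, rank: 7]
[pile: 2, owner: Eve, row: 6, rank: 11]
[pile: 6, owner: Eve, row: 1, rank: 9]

Rejected, Accepted, Accepted, Accepted

The distinguishing property — pile ≤ 6 — holds for all the 'Accepted' cases and none of the 'Rejected' cases.
[pile: 7, owner: Eve, row: 5, rank: 5] → pile = 7 → Rejected.
[pile: 6, owner: Cal, row: 1, rank: 7] → pile = 6 → Accepted.
[pile: 2, owner: Eve, row: 6, rank: 11] → pile = 2 → Accepted.
[pile: 6, owner: Eve, row: 1, rank: 9] → pile = 6 → Accepted.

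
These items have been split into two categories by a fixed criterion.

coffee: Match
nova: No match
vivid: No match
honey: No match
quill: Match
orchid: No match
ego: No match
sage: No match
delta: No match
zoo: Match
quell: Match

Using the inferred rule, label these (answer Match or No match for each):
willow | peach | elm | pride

Every 'Match' example satisfies: has a double letter. None of the 'No match' examples do.
willow → 'll' doubled → Match.
peach → no doubled letter → No match.
elm → no doubled letter → No match.
pride → no doubled letter → No match.

Match, No match, No match, No match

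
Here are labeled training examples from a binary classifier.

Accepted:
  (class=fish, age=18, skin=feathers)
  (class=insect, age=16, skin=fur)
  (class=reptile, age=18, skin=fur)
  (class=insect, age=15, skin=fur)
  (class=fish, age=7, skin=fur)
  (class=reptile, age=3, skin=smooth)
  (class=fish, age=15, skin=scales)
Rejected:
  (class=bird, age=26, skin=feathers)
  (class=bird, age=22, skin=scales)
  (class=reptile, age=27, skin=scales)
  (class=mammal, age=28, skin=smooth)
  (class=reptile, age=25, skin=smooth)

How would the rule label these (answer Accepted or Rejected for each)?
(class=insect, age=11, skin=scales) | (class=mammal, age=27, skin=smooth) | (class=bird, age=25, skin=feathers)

Accepted, Rejected, Rejected

The distinguishing property — age ≤ 18 — holds for all the 'Accepted' cases and none of the 'Rejected' cases.
(class=insect, age=11, skin=scales): age = 11, meets the rule → Accepted.
(class=mammal, age=27, skin=smooth): age = 27, does not satisfy this → Rejected.
(class=bird, age=25, skin=feathers): age = 25, does not satisfy this → Rejected.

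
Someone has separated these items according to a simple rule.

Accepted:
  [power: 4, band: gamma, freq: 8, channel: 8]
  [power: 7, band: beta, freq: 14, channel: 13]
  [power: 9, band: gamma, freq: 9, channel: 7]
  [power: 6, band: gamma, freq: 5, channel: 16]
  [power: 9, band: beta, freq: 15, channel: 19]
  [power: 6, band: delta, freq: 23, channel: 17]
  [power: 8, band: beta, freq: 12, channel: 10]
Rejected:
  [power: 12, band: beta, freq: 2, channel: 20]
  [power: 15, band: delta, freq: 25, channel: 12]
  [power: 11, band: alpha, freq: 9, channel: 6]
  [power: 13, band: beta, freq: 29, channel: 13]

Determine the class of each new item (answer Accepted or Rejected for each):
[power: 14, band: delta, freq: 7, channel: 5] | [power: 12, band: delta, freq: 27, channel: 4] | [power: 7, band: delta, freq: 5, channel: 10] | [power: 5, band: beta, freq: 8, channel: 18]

Rejected, Rejected, Accepted, Accepted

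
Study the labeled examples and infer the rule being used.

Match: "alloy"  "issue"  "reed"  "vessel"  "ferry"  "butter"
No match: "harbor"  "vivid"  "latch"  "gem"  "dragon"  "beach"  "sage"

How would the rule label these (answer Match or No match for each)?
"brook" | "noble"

Match, No match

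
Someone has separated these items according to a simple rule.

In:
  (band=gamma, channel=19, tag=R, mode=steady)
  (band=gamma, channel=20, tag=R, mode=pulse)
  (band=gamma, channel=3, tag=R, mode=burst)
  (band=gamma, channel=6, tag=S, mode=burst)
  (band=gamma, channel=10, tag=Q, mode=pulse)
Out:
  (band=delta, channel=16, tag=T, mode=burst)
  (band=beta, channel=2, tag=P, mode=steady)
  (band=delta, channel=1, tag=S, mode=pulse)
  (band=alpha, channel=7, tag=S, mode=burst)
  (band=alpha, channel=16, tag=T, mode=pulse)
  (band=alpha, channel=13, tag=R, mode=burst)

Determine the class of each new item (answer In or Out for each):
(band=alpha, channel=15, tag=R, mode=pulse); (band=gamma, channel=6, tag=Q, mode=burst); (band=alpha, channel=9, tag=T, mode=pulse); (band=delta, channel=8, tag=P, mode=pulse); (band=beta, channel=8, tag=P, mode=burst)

Out, In, Out, Out, Out

One predicate separates the groups cleanly: band is gamma.
Out: (band=alpha, channel=15, tag=R, mode=pulse), since band is alpha.
In: (band=gamma, channel=6, tag=Q, mode=burst), since band is gamma.
Out: (band=alpha, channel=9, tag=T, mode=pulse), since band is alpha.
Out: (band=delta, channel=8, tag=P, mode=pulse), since band is delta.
Out: (band=beta, channel=8, tag=P, mode=burst), since band is beta.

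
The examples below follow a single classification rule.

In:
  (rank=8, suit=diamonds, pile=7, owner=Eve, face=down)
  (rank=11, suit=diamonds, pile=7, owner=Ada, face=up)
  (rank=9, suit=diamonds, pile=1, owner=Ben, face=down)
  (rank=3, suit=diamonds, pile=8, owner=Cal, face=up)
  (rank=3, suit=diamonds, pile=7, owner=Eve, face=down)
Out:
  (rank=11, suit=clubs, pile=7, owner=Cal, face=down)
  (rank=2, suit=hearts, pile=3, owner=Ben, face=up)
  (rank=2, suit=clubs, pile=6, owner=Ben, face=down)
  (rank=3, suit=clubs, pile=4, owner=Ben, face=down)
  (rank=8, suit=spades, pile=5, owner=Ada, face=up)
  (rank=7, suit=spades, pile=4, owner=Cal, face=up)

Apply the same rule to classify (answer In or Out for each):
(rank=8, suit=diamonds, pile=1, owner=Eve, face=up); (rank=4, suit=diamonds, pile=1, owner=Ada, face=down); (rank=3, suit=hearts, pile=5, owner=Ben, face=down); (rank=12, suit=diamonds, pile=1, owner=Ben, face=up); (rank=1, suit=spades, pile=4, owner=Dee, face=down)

All 'In' examples share one property — suit is diamonds — and every 'Out' example lacks it.
(rank=8, suit=diamonds, pile=1, owner=Eve, face=up): suit is diamonds, satisfies this → In.
(rank=4, suit=diamonds, pile=1, owner=Ada, face=down): suit is diamonds, satisfies this → In.
(rank=3, suit=hearts, pile=5, owner=Ben, face=down): suit is hearts, does not pass → Out.
(rank=12, suit=diamonds, pile=1, owner=Ben, face=up): suit is diamonds, satisfies this → In.
(rank=1, suit=spades, pile=4, owner=Dee, face=down): suit is spades, does not pass → Out.

In, In, Out, In, Out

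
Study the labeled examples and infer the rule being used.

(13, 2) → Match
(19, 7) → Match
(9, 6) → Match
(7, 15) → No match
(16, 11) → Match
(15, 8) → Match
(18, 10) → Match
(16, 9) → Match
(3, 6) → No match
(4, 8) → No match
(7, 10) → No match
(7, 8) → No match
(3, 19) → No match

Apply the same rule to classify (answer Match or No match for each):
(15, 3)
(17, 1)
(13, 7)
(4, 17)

Match, Match, Match, No match

The pattern is that an item is 'Match' exactly when: first > second.
(15, 3): 15 > 3 — matches, so Match.
(17, 1): 17 > 1 — matches, so Match.
(13, 7): 13 > 7 — matches, so Match.
(4, 17): 4 < 17 — doesn't match, so No match.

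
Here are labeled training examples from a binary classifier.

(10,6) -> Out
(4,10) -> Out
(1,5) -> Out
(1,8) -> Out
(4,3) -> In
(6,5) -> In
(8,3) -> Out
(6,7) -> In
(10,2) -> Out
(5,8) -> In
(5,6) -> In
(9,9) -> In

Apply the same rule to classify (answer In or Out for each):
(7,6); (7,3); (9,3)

In, Out, Out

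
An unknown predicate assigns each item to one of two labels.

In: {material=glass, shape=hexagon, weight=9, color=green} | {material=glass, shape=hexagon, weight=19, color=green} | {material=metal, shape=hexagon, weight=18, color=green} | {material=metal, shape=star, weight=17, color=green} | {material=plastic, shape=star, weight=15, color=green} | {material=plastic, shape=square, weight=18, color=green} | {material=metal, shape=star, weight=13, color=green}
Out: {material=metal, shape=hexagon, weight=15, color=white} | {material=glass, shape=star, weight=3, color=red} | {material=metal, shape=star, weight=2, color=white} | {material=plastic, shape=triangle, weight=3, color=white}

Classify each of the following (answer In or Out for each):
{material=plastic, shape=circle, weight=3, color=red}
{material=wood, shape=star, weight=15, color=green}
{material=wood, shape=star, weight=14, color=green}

Out, In, In

Rule: color is green. This holds for each 'In' example and fails for each 'Out' one.
Out: {material=plastic, shape=circle, weight=3, color=red}, since color is red.
In: {material=wood, shape=star, weight=15, color=green}, since color is green.
In: {material=wood, shape=star, weight=14, color=green}, since color is green.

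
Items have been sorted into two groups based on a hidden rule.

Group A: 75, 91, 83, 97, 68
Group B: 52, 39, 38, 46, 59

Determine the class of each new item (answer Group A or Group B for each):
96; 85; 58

Group A, Group A, Group B

The classifier is using: at least 68.
96 — 96 ≥ 68, hence Group A.
85 — 85 ≥ 68, hence Group A.
58 — 58 < 68, hence Group B.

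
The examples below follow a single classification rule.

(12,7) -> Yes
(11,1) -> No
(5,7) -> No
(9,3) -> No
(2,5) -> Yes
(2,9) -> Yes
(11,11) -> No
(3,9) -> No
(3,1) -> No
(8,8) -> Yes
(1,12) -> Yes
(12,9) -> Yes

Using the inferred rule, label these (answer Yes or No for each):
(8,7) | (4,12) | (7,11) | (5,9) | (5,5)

Yes, Yes, No, No, No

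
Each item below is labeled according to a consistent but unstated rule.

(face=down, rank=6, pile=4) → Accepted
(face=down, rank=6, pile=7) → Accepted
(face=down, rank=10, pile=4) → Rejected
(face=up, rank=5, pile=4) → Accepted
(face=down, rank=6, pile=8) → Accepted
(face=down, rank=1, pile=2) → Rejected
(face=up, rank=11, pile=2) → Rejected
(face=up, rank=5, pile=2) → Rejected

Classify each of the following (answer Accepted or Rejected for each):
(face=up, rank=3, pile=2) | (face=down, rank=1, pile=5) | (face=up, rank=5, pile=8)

Rejected, Accepted, Accepted

Rule: rank ≤ 6 AND pile ≥ 4. This holds for each 'Accepted' example and fails for each 'Rejected' one.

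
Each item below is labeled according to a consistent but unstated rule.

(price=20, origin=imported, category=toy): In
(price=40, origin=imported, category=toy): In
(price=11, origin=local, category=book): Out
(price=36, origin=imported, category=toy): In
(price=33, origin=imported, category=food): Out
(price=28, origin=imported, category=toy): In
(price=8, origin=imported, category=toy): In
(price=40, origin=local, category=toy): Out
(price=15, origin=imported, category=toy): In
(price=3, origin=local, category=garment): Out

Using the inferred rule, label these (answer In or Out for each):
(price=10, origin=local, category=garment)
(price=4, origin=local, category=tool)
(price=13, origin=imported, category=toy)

Every 'In' example satisfies: category is toy AND origin is imported. None of the 'Out' examples do.
(price=10, origin=local, category=garment): category is garment, origin is local — does not fit, so Out.
(price=4, origin=local, category=tool): category is tool, origin is local — does not fit, so Out.
(price=13, origin=imported, category=toy): category is toy, origin is imported — passes, so In.

Out, Out, In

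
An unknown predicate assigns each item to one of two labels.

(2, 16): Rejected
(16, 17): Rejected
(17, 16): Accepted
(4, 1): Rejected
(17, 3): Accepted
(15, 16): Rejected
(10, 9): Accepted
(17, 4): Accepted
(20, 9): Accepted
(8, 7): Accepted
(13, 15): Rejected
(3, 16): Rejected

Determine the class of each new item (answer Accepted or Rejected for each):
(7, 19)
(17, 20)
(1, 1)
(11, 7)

One predicate separates the groups cleanly: first > second AND sum ≥ 15.

Rejected, Rejected, Rejected, Accepted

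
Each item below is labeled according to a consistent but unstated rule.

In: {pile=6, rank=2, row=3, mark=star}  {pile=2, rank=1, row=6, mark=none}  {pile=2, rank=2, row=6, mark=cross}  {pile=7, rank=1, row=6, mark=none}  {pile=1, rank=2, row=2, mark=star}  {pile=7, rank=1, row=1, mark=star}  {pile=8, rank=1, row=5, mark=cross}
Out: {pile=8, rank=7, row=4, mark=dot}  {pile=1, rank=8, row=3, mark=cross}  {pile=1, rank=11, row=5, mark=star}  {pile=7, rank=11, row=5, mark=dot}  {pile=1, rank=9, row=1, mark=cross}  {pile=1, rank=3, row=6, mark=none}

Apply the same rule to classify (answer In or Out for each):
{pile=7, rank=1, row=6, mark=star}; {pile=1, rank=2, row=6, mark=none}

In, In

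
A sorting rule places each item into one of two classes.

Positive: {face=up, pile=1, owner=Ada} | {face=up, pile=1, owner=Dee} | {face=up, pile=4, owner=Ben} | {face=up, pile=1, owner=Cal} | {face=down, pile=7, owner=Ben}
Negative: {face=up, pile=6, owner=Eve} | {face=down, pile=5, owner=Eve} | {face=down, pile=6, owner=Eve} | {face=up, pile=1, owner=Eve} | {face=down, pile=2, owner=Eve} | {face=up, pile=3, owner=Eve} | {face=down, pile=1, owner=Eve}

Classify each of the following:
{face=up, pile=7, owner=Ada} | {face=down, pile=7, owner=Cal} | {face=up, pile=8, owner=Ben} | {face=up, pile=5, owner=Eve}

Positive, Positive, Positive, Negative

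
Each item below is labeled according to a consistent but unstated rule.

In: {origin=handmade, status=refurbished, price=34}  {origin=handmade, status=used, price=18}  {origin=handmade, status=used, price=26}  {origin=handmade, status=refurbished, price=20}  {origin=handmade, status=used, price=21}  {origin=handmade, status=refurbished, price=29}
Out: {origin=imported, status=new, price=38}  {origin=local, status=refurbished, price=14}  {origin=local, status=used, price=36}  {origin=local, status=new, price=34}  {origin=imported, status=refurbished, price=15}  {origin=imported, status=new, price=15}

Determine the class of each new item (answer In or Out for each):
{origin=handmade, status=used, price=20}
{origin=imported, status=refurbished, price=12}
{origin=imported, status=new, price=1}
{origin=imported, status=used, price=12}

The pattern is that an item is 'In' exactly when: origin is handmade.
{origin=handmade, status=used, price=20}: origin is handmade, matches → In. {origin=imported, status=refurbished, price=12}: origin is imported, doesn't qualify → Out. {origin=imported, status=new, price=1}: origin is imported, doesn't qualify → Out. {origin=imported, status=used, price=12}: origin is imported, doesn't qualify → Out.

In, Out, Out, Out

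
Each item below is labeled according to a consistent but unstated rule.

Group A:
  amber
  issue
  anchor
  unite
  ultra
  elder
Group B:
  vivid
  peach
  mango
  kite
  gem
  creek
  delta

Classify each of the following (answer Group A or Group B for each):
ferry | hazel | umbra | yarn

Looking at the examples, the only property every 'Group A' case has and every 'Group B' case lacks is: starts with a vowel.
ferry: Group B (starts with 'f'). hazel: Group B (starts with 'h'). umbra: Group A (starts with 'u'). yarn: Group B (starts with 'y').

Group B, Group B, Group A, Group B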